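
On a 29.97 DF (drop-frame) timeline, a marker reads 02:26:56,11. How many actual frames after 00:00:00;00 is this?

Complete 10-minute blocks: 14, each 17982 frames → 251748.
Remaining 6 whole minutes in the current block: 1800 + 5 × 1798 = 10790 frames.
Within the current minute: 56 × 30 + 11 − 2 = 1689 (labels ;00/;01 skipped at this minute). Total = 251748 + 10790 + 1689 = 264227.

264227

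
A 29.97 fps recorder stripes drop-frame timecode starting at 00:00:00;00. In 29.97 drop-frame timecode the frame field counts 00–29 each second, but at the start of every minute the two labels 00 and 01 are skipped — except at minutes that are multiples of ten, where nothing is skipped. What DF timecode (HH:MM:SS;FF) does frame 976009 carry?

Ten DF minutes hold 17982 frames, so frame 976009 lies in block 54 (frames 971028–989009) with 4981 frames into that block.
The block's first minute is 1800 frames and the rest 1798 each; 4981 frames reaches minute 2, so 54 × 18 + 2 × 2 = 976 labels have been skipped so far.
Adding those back, label number 976009 + 976 = 976985 at 30 labels/s is 32566 s + 5 f = 9 h 2 min 46 s frame 5, i.e. 09:02:46;05.

09:02:46;05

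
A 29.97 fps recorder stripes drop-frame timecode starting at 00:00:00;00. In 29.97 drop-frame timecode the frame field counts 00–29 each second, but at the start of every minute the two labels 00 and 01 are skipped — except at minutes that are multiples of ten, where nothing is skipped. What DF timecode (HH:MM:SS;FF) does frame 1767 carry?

00:00:58;27

Ten DF minutes hold 17982 frames, so frame 1767 lies in block 0 (frames 0–17981) with 1767 frames into that block.
The block's first minute is 1800 frames and the rest 1798 each; 1767 frames reaches minute 0, so 0 × 18 + 0 × 2 = 0 labels have been skipped so far.
Adding those back, label number 1767 + 0 = 1767 at 30 labels/s is 58 s + 27 f = 0 h 0 min 58 s frame 27, i.e. 00:00:58;27.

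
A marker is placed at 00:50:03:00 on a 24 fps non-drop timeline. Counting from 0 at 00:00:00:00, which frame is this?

Total seconds to the label: (0 × 3600 + 50 × 60 + 3) = 3003.
Frame index = 3003 × 24 + 0 = 72072.

frame 72072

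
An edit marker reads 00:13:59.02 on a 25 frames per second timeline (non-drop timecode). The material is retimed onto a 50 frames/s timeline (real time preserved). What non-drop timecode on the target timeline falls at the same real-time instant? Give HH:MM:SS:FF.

00:13:59:04

Source frame index: (0×3600 + 13×60 + 59) × 25 + 2 = 20977.
Real time: 20977 / (25) = 20977/25 s.
Target frame: (20977/25) × (50) = 41954.
At 50 labels/s: frame 41954 → 00:13:59:04.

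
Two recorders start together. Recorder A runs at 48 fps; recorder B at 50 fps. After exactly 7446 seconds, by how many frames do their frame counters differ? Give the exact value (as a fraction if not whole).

A emits 48 × 7446 = 357408 frames; B emits 50 × 7446 = 372300.
Difference = 14892 frames; B is ahead of A.

14892 frames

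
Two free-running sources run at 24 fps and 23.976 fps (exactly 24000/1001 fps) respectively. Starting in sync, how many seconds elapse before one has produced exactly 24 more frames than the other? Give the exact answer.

The gap grows by |24000/1001 − 24| = 24/1001 frames per second.
Time for a 24-frame gap: 24 ÷ (24/1001) = 1001 s.

1001 seconds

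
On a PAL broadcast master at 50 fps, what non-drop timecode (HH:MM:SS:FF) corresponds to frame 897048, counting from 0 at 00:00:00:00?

04:59:00:48

897048 ÷ 50 = 17940 full seconds, remainder 48 frames.
17940 s = 4 h 59 min 0 s.
Timecode: 04:59:00:48.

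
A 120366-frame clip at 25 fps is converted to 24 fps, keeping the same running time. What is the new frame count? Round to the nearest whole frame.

115551 frames

Frames at target rate = 120366 × (24) / (25) = 2888784/25 ≈ 115551.360.
Nearest whole frame: 115551.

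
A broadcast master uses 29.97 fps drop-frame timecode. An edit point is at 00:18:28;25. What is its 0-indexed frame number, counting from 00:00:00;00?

33231

Complete 10-minute blocks: 1, each 17982 frames → 17982.
Remaining 8 whole minutes in the current block: 1800 + 7 × 1798 = 14386 frames.
Within the current minute: 28 × 30 + 25 − 2 = 863 (labels ;00/;01 skipped at this minute). Total = 17982 + 14386 + 863 = 33231.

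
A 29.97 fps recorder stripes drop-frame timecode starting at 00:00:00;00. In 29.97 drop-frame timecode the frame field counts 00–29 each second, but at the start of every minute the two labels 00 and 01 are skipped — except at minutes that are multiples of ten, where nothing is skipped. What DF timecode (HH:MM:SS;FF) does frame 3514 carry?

00:01:57;06

Ten DF minutes hold 17982 frames, so frame 3514 lies in block 0 (frames 0–17981) with 3514 frames into that block.
The block's first minute is 1800 frames and the rest 1798 each; 3514 frames reaches minute 1, so 0 × 18 + 1 × 2 = 2 labels have been skipped so far.
Adding those back, label number 3514 + 2 = 3516 at 30 labels/s is 117 s + 6 f = 0 h 1 min 57 s frame 6, i.e. 00:01:57;06.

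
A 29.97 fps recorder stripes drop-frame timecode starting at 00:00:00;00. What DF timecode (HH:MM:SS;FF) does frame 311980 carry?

02:53:29;22

Each 10-minute DF block holds 10 × 60 × 30 − 9 × 2 = 17982 frames. 311980 ÷ 17982 → 17 full blocks, remainder 6286.
Within the partial block the first minute is 1800 frames and each further minute 1798, so 3 further minute boundaries passed. Total skipped labels = 18 × 17 + 2 × 3 = 312.
Non-drop label index = 311980 + 312 = 312292; at 30 labels/s that is 02:53:29:22, i.e. DF 02:53:29;22.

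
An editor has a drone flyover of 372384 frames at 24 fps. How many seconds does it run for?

Running time = 372384 / (24) = 15516 s.

15516 seconds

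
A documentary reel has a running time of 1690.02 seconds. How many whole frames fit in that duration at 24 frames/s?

Frames = 1690.02 × 24 = 1014012/25 ≈ 40560.4800.
Complete frames: 40560.

40560 frames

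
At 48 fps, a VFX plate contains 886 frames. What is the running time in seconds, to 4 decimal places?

Running time = 886 × 1/48 = 443/24 s ≈ 18.4583 s.

18.4583 seconds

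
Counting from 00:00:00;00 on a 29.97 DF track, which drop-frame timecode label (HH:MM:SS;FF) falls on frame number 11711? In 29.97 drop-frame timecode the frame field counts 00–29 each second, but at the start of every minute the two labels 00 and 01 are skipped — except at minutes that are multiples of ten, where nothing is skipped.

Ten DF minutes hold 17982 frames, so frame 11711 lies in block 0 (frames 0–17981) with 11711 frames into that block.
The block's first minute is 1800 frames and the rest 1798 each; 11711 frames reaches minute 6, so 0 × 18 + 6 × 2 = 12 labels have been skipped so far.
Adding those back, label number 11711 + 12 = 11723 at 30 labels/s is 390 s + 23 f = 0 h 6 min 30 s frame 23, i.e. 00:06:30;23.

00:06:30;23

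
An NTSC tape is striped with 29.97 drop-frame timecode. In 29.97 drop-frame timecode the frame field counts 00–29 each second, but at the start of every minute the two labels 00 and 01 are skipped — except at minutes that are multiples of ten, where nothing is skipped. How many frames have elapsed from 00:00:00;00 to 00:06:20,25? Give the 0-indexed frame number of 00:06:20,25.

11413

Complete 10-minute blocks: 0, each 17982 frames → 0.
Remaining 6 whole minutes in the current block: 1800 + 5 × 1798 = 10790 frames.
Within the current minute: 20 × 30 + 25 − 2 = 623 (labels ;00/;01 skipped at this minute). Total = 0 + 10790 + 623 = 11413.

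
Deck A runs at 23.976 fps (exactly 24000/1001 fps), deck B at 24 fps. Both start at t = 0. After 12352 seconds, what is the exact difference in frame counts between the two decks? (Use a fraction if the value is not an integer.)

296448/1001 frames

A emits 24000/1001 × 12352 = 296448000/1001 frames; B emits 24 × 12352 = 296448.
Difference = 296448/1001 frames (≈ 296.1518); B is ahead of A.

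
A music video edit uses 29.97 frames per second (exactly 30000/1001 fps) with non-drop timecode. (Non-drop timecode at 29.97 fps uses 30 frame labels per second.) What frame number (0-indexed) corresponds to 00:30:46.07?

55387

Total seconds to the label: (0 × 3600 + 30 × 60 + 46) = 1846.
Frame index = 1846 × 30 + 7 = 55387.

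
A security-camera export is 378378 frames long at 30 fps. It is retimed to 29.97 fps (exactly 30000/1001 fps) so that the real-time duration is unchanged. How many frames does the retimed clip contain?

378000 frames

Target frames = source frames × (target rate / source rate) = 378378 × (30000/1001)/(30) = 378378 × 1000/1001 = 378000.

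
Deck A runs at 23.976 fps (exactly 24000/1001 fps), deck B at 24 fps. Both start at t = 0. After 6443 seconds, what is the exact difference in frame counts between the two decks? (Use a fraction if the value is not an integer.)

A emits 24000/1001 × 6443 = 154632000/1001 frames; B emits 24 × 6443 = 154632.
Difference = 154632/1001 frames (≈ 154.4775); B is ahead of A.

154632/1001 frames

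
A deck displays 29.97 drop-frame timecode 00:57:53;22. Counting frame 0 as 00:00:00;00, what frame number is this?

As if non-drop at 30 labels/s: (0 × 3600 + 57 × 60 + 53) × 30 + 22 = 104212.
Minute boundaries passed: 57; those not divisible by 10: 57 − 5 = 52; dropped labels = 2 × 52 = 104.
Actual frame index = 104212 − 104 = 104108.

104108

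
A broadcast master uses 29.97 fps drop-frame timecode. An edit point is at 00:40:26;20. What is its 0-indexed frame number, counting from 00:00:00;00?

72728

Complete 10-minute blocks: 4, each 17982 frames → 71928.
Remaining 0 whole minutes in the current block: 0 frames.
Within the current minute: 26 × 30 + 20 = 800. Total = 71928 + 0 + 800 = 72728.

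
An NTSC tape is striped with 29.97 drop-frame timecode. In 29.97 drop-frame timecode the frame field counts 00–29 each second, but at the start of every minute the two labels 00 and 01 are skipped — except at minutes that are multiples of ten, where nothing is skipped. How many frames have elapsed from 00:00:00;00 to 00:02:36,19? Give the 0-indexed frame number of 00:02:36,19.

4695

As if non-drop at 30 labels/s: (0 × 3600 + 2 × 60 + 36) × 30 + 19 = 4699.
Minute boundaries passed: 2; those not divisible by 10: 2 − 0 = 2; dropped labels = 2 × 2 = 4.
Actual frame index = 4699 − 4 = 4695.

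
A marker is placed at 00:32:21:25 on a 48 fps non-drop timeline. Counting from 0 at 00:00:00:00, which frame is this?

frame 93193

Total seconds to the label: (0 × 3600 + 32 × 60 + 21) = 1941.
Frame index = 1941 × 48 + 25 = 93193.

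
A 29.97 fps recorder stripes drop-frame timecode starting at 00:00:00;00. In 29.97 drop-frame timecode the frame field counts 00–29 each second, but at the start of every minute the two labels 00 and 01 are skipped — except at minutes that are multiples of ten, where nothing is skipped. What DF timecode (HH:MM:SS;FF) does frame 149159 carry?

01:22:56;27

Ten DF minutes hold 17982 frames, so frame 149159 lies in block 8 (frames 143856–161837) with 5303 frames into that block.
The block's first minute is 1800 frames and the rest 1798 each; 5303 frames reaches minute 2, so 8 × 18 + 2 × 2 = 148 labels have been skipped so far.
Adding those back, label number 149159 + 148 = 149307 at 30 labels/s is 4976 s + 27 f = 1 h 22 min 56 s frame 27, i.e. 01:22:56;27.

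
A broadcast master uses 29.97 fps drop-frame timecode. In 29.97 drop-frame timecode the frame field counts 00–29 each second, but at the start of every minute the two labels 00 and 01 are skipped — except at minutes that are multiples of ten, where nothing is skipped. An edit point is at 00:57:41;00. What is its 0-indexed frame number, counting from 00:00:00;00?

As if non-drop at 30 labels/s: (0 × 3600 + 57 × 60 + 41) × 30 + 0 = 103830.
Minute boundaries passed: 57; those not divisible by 10: 57 − 5 = 52; dropped labels = 2 × 52 = 104.
Actual frame index = 103830 − 104 = 103726.

103726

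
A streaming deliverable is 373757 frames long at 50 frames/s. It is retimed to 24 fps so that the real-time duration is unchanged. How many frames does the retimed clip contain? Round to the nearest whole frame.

Frames at target rate = 373757 × (24) / (50) = 4485084/25 ≈ 179403.360.
Nearest whole frame: 179403.

179403 frames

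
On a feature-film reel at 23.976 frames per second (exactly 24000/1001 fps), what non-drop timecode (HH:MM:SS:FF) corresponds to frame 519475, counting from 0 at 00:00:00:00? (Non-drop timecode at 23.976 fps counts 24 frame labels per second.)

06:00:44:19

519475 ÷ 24 = 21644 full seconds, remainder 19 frames.
21644 s = 6 h 0 min 44 s.
Timecode: 06:00:44:19.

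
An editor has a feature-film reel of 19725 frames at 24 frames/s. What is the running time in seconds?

Running time = 19725 / (24) = 821.875 s.

821.875 seconds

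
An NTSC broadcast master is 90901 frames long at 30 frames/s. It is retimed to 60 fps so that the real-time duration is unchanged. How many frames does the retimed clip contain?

181802 frames

Frames at target rate = 90901 × (60) / (30) = 181802.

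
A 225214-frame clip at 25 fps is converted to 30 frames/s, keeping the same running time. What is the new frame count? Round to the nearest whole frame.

270257 frames

Frames at target rate = 225214 × (30) / (25) = 1351284/5 ≈ 270256.800.
Nearest whole frame: 270257.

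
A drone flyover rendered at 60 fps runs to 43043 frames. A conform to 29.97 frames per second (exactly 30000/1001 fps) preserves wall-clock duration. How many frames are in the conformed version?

Target frames = source frames × (target rate / source rate) = 43043 × (30000/1001)/(60) = 43043 × 500/1001 = 21500.

21500 frames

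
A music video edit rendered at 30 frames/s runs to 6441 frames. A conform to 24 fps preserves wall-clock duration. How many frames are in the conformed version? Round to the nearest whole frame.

5153 frames

Frames at target rate = 6441 × (24) / (30) = 25764/5 ≈ 5152.800.
Nearest whole frame: 5153.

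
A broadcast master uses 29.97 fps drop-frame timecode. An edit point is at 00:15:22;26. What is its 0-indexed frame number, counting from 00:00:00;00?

27658

As if non-drop at 30 labels/s: (0 × 3600 + 15 × 60 + 22) × 30 + 26 = 27686.
Minute boundaries passed: 15; those not divisible by 10: 15 − 1 = 14; dropped labels = 2 × 14 = 28.
Actual frame index = 27686 − 28 = 27658.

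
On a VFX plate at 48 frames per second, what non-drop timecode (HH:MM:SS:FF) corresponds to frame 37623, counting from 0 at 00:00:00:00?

37623 ÷ 48 = 783 full seconds, remainder 39 frames.
783 s = 0 h 13 min 3 s.
Timecode: 00:13:03:39.

00:13:03:39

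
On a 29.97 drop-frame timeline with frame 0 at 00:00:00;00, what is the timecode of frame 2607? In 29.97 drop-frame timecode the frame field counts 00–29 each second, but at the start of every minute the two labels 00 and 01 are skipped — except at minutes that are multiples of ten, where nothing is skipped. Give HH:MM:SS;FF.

00:01:26;29

Ten DF minutes hold 17982 frames, so frame 2607 lies in block 0 (frames 0–17981) with 2607 frames into that block.
The block's first minute is 1800 frames and the rest 1798 each; 2607 frames reaches minute 1, so 0 × 18 + 1 × 2 = 2 labels have been skipped so far.
Adding those back, label number 2607 + 2 = 2609 at 30 labels/s is 86 s + 29 f = 0 h 1 min 26 s frame 29, i.e. 00:01:26;29.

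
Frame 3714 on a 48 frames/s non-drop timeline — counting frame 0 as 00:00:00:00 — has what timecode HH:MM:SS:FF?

00:01:17:18

3714 ÷ 48 = 77 full seconds, remainder 18 frames.
77 s = 0 h 1 min 17 s.
Timecode: 00:01:17:18.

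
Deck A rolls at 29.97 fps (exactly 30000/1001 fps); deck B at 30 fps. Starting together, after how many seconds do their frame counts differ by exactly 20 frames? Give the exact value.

The gap grows by |30 − 30000/1001| = 30/1001 frames per second.
Time for a 20-frame gap: 20 ÷ (30/1001) = 2002/3 s.

2002/3 seconds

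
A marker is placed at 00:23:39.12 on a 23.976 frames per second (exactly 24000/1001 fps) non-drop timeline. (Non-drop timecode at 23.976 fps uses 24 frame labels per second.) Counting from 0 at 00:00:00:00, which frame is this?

34068

Total seconds to the label: (0 × 3600 + 23 × 60 + 39) = 1419.
Frame index = 1419 × 24 + 12 = 34068.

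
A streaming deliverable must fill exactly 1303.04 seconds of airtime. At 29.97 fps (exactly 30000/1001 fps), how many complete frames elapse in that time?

Frames = 1303.04 × 30000/1001 = 39091200/1001 ≈ 39052.1479.
Complete frames: 39052.

39052 frames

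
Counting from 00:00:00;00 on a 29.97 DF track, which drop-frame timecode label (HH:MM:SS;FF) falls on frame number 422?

00:00:14;02

Ten DF minutes hold 17982 frames, so frame 422 lies in block 0 (frames 0–17981) with 422 frames into that block.
The block's first minute is 1800 frames and the rest 1798 each; 422 frames reaches minute 0, so 0 × 18 + 0 × 2 = 0 labels have been skipped so far.
Adding those back, label number 422 + 0 = 422 at 30 labels/s is 14 s + 2 f = 0 h 0 min 14 s frame 2, i.e. 00:00:14;02.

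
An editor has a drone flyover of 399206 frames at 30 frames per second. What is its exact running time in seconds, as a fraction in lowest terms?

199603/15 seconds

Running time = 399206 ÷ (30) = 399206 × 1/30 = 199603/15 s.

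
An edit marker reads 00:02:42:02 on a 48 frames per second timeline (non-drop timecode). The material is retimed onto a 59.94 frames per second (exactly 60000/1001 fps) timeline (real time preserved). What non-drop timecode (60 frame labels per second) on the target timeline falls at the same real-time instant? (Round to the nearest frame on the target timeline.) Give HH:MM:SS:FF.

Source frame index: (0×3600 + 2×60 + 42) × 48 + 2 = 7778.
Real time: 7778 / (48) = 3889/24 s.
Target frame: (3889/24) × (60000/1001) = 9722500/1001 ≈ 9712.787 → 9713.
At 60 labels/s: frame 9713 → 00:02:41:53.

00:02:41:53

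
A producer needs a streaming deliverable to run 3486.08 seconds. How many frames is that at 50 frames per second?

Frames = 3486.08 × 50 = 174304.

174304 frames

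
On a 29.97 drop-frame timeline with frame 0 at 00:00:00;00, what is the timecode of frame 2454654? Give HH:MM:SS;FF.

22:45:03;22

Each 10-minute DF block holds 10 × 60 × 30 − 9 × 2 = 17982 frames. 2454654 ÷ 17982 → 136 full blocks, remainder 9102.
Within the partial block the first minute is 1800 frames and each further minute 1798, so 5 further minute boundaries passed. Total skipped labels = 18 × 136 + 2 × 5 = 2458.
Non-drop label index = 2454654 + 2458 = 2457112; at 30 labels/s that is 22:45:03:22, i.e. DF 22:45:03;22.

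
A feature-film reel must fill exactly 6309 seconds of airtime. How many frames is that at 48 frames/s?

302832 frames

Frames = 6309 × 48 = 302832.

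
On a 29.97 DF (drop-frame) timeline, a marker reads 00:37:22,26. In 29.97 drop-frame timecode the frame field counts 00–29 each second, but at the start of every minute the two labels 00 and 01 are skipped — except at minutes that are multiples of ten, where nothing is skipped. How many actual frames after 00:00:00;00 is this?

67218

Complete 10-minute blocks: 3, each 17982 frames → 53946.
Remaining 7 whole minutes in the current block: 1800 + 6 × 1798 = 12588 frames.
Within the current minute: 22 × 30 + 26 − 2 = 684 (labels ;00/;01 skipped at this minute). Total = 53946 + 12588 + 684 = 67218.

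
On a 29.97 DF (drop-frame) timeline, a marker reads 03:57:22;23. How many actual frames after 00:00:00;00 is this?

As if non-drop at 30 labels/s: (3 × 3600 + 57 × 60 + 22) × 30 + 23 = 427283.
Minute boundaries passed: 237; those not divisible by 10: 237 − 23 = 214; dropped labels = 2 × 214 = 428.
Actual frame index = 427283 − 428 = 426855.

426855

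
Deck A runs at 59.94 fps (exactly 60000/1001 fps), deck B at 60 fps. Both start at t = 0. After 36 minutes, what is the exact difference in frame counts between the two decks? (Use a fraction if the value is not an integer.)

36 min = 2160 s.
A emits 60000/1001 × 2160 = 129600000/1001 frames; B emits 60 × 2160 = 129600.
Difference = 129600/1001 frames (≈ 129.4705); B is ahead of A.

129600/1001 frames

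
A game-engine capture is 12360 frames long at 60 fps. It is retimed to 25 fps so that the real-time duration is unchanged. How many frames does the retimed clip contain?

Target frames = source frames × (target rate / source rate) = 12360 × (25)/(60) = 12360 × 5/12 = 5150.

5150 frames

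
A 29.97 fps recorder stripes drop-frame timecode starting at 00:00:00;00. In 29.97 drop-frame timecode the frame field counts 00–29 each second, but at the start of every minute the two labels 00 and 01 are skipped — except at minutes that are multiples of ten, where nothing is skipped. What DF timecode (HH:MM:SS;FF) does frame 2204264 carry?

Ten DF minutes hold 17982 frames, so frame 2204264 lies in block 122 (frames 2193804–2211785) with 10460 frames into that block.
The block's first minute is 1800 frames and the rest 1798 each; 10460 frames reaches minute 5, so 122 × 18 + 5 × 2 = 2206 labels have been skipped so far.
Adding those back, label number 2204264 + 2206 = 2206470 at 30 labels/s is 73549 s + 0 f = 20 h 25 min 49 s frame 0, i.e. 20:25:49;00.

20:25:49;00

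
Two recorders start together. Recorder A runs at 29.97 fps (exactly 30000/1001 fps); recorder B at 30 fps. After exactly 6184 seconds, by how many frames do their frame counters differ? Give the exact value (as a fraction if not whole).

185520/1001 frames

A emits 30000/1001 × 6184 = 185520000/1001 frames; B emits 30 × 6184 = 185520.
Difference = 185520/1001 frames (≈ 185.3347); B is ahead of A.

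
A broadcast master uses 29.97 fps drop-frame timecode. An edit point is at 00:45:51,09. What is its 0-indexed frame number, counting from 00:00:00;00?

82457

Complete 10-minute blocks: 4, each 17982 frames → 71928.
Remaining 5 whole minutes in the current block: 1800 + 4 × 1798 = 8992 frames.
Within the current minute: 51 × 30 + 9 − 2 = 1537 (labels ;00/;01 skipped at this minute). Total = 71928 + 8992 + 1537 = 82457.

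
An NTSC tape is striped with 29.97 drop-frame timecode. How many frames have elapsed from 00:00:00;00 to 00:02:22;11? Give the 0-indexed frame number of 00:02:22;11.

4267

Complete 10-minute blocks: 0, each 17982 frames → 0.
Remaining 2 whole minutes in the current block: 1800 + 1 × 1798 = 3598 frames.
Within the current minute: 22 × 30 + 11 − 2 = 669 (labels ;00/;01 skipped at this minute). Total = 0 + 3598 + 669 = 4267.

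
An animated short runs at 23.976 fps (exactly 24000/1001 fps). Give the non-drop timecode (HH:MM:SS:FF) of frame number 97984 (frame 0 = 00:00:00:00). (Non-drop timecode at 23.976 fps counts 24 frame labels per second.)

97984 ÷ 24 = 4082 full seconds, remainder 16 frames.
4082 s = 1 h 8 min 2 s.
Timecode: 01:08:02:16.

01:08:02:16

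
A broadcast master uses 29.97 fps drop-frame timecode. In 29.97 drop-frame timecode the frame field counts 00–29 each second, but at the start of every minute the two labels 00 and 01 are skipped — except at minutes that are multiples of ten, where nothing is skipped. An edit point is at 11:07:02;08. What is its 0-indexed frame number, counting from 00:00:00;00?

1199466

As if non-drop at 30 labels/s: (11 × 3600 + 7 × 60 + 2) × 30 + 8 = 1200668.
Minute boundaries passed: 667; those not divisible by 10: 667 − 66 = 601; dropped labels = 2 × 601 = 1202.
Actual frame index = 1200668 − 1202 = 1199466.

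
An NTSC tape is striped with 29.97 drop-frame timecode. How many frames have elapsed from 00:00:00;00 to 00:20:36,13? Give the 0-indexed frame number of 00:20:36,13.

37057

As if non-drop at 30 labels/s: (0 × 3600 + 20 × 60 + 36) × 30 + 13 = 37093.
Minute boundaries passed: 20; those not divisible by 10: 20 − 2 = 18; dropped labels = 2 × 18 = 36.
Actual frame index = 37093 − 36 = 37057.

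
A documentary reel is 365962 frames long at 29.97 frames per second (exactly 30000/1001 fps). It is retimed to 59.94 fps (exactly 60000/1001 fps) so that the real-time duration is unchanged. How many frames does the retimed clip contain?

731924 frames

Target frames = source frames × (target rate / source rate) = 365962 × (60000/1001)/(30000/1001) = 365962 × 2 = 731924.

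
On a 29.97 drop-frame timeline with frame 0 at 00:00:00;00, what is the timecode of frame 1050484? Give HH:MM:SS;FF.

Ten DF minutes hold 17982 frames, so frame 1050484 lies in block 58 (frames 1042956–1060937) with 7528 frames into that block.
The block's first minute is 1800 frames and the rest 1798 each; 7528 frames reaches minute 4, so 58 × 18 + 4 × 2 = 1052 labels have been skipped so far.
Adding those back, label number 1050484 + 1052 = 1051536 at 30 labels/s is 35051 s + 6 f = 9 h 44 min 11 s frame 6, i.e. 09:44:11;06.

09:44:11;06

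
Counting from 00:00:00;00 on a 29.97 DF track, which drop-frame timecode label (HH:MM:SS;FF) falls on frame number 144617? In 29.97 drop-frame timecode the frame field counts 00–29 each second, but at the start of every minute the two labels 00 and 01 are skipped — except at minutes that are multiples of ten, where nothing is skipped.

Ten DF minutes hold 17982 frames, so frame 144617 lies in block 8 (frames 143856–161837) with 761 frames into that block.
The block's first minute is 1800 frames and the rest 1798 each; 761 frames reaches minute 0, so 8 × 18 + 0 × 2 = 144 labels have been skipped so far.
Adding those back, label number 144617 + 144 = 144761 at 30 labels/s is 4825 s + 11 f = 1 h 20 min 25 s frame 11, i.e. 01:20:25;11.

01:20:25;11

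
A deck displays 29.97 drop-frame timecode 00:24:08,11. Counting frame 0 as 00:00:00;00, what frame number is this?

Complete 10-minute blocks: 2, each 17982 frames → 35964.
Remaining 4 whole minutes in the current block: 1800 + 3 × 1798 = 7194 frames.
Within the current minute: 8 × 30 + 11 − 2 = 249 (labels ;00/;01 skipped at this minute). Total = 35964 + 7194 + 249 = 43407.

43407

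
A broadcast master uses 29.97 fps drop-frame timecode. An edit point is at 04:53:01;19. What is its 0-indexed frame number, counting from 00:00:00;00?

Complete 10-minute blocks: 29, each 17982 frames → 521478.
Remaining 3 whole minutes in the current block: 1800 + 2 × 1798 = 5396 frames.
Within the current minute: 1 × 30 + 19 − 2 = 47 (labels ;00/;01 skipped at this minute). Total = 521478 + 5396 + 47 = 526921.

526921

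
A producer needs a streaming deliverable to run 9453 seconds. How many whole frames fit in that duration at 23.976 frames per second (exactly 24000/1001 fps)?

226645 frames

Frames = 9453 × 24000/1001 = 226872000/1001 ≈ 226645.3546.
Complete frames: 226645.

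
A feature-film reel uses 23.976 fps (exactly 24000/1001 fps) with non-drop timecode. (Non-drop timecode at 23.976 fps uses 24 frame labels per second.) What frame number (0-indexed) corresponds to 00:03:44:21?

Total seconds to the label: (0 × 3600 + 3 × 60 + 44) = 224.
Frame index = 224 × 24 + 21 = 5397.

frame 5397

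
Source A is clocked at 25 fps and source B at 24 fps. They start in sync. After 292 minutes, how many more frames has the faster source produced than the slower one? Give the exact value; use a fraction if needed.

292 min = 17520 s.
A emits 25 × 17520 = 438000 frames; B emits 24 × 17520 = 420480.
Difference = 17520 frames; B is behind A.

17520 frames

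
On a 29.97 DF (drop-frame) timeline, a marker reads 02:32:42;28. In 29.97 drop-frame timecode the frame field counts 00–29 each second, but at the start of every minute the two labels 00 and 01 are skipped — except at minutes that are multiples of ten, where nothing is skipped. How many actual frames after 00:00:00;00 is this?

Complete 10-minute blocks: 15, each 17982 frames → 269730.
Remaining 2 whole minutes in the current block: 1800 + 1 × 1798 = 3598 frames.
Within the current minute: 42 × 30 + 28 − 2 = 1286 (labels ;00/;01 skipped at this minute). Total = 269730 + 3598 + 1286 = 274614.

274614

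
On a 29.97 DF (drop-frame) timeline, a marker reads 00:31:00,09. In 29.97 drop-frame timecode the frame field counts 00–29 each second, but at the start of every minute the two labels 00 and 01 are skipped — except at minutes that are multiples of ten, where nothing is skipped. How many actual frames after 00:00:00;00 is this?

55753

Complete 10-minute blocks: 3, each 17982 frames → 53946.
Remaining 1 whole minute in the current block: 1800 + 0 × 1798 = 1800 frames.
Within the current minute: 0 × 30 + 9 − 2 = 7 (labels ;00/;01 skipped at this minute). Total = 53946 + 1800 + 7 = 55753.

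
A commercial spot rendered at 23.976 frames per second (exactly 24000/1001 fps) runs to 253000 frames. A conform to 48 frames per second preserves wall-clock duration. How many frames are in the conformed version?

506506 frames

Target frames = source frames × (target rate / source rate) = 253000 × (48)/(24000/1001) = 253000 × 1001/500 = 506506.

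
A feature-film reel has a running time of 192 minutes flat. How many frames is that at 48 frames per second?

552960 frames

192 min = 11520 s.
Frames = 11520 × 48 = 552960.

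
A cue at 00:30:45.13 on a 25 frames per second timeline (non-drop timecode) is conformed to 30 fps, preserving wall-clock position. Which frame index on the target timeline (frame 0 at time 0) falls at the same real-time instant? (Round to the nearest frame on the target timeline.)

frame 55366

Source frame index: (0×3600 + 30×60 + 45) × 25 + 13 = 46138.
Real time: 46138 / (25) = 46138/25 s.
Target frame: (46138/25) × (30) = 276828/5 ≈ 55365.600 → 55366.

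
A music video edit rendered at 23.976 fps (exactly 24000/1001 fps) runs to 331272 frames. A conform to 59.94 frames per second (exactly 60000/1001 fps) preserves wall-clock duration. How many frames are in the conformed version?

828180 frames

Target frames = source frames × (target rate / source rate) = 331272 × (60000/1001)/(24000/1001) = 331272 × 5/2 = 828180.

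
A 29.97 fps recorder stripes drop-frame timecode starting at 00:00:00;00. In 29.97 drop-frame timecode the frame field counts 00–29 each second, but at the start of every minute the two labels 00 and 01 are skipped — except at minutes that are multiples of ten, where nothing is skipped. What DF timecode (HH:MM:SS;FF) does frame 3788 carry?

00:02:06;12

Ten DF minutes hold 17982 frames, so frame 3788 lies in block 0 (frames 0–17981) with 3788 frames into that block.
The block's first minute is 1800 frames and the rest 1798 each; 3788 frames reaches minute 2, so 0 × 18 + 2 × 2 = 4 labels have been skipped so far.
Adding those back, label number 3788 + 4 = 3792 at 30 labels/s is 126 s + 12 f = 0 h 2 min 6 s frame 12, i.e. 00:02:06;12.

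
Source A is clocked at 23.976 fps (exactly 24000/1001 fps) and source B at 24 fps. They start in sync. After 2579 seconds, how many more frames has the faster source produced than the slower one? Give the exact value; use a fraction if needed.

61896/1001 frames

A emits 24000/1001 × 2579 = 61896000/1001 frames; B emits 24 × 2579 = 61896.
Difference = 61896/1001 frames (≈ 61.8342); B is ahead of A.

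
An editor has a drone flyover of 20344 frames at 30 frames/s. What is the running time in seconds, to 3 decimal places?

Running time = 20344 × 1/30 = 10172/15 s ≈ 678.133 s.

678.133 seconds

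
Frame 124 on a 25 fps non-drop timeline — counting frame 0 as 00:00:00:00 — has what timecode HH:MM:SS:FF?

124 ÷ 25 = 4 full seconds, remainder 24 frames.
4 s = 0 h 0 min 4 s.
Timecode: 00:00:04:24.

00:00:04:24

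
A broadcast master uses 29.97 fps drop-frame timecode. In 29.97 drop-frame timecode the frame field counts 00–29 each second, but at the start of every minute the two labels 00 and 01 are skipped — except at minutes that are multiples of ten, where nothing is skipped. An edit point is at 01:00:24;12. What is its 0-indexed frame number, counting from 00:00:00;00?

108624

Complete 10-minute blocks: 6, each 17982 frames → 107892.
Remaining 0 whole minutes in the current block: 0 frames.
Within the current minute: 24 × 30 + 12 = 732. Total = 107892 + 0 + 732 = 108624.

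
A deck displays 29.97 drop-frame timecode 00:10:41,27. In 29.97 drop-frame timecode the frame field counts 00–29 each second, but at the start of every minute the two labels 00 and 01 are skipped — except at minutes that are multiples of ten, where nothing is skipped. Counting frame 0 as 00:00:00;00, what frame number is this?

19239

Complete 10-minute blocks: 1, each 17982 frames → 17982.
Remaining 0 whole minutes in the current block: 0 frames.
Within the current minute: 41 × 30 + 27 = 1257. Total = 17982 + 0 + 1257 = 19239.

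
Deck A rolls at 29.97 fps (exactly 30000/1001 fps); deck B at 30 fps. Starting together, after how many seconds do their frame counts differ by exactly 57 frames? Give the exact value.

The gap grows by |30 − 30000/1001| = 30/1001 frames per second.
Time for a 57-frame gap: 57 ÷ (30/1001) = 1901.9 s.

1901.9 seconds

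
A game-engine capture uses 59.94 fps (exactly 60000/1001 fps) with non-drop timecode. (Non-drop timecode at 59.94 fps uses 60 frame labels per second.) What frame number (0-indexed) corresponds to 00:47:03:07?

Total seconds to the label: (0 × 3600 + 47 × 60 + 3) = 2823.
Frame index = 2823 × 60 + 7 = 169387.

frame 169387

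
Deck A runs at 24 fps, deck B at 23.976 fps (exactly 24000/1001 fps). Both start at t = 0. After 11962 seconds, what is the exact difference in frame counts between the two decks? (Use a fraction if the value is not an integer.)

287088/1001 frames

A emits 24 × 11962 = 287088 frames; B emits 24000/1001 × 11962 = 287088000/1001.
Difference = 287088/1001 frames (≈ 286.8012); B is behind A.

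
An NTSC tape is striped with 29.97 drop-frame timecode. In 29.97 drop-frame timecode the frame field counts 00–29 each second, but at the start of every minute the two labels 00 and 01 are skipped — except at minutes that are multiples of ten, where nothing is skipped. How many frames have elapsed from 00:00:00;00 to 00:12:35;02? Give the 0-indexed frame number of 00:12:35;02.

Complete 10-minute blocks: 1, each 17982 frames → 17982.
Remaining 2 whole minutes in the current block: 1800 + 1 × 1798 = 3598 frames.
Within the current minute: 35 × 30 + 2 − 2 = 1050 (labels ;00/;01 skipped at this minute). Total = 17982 + 3598 + 1050 = 22630.

22630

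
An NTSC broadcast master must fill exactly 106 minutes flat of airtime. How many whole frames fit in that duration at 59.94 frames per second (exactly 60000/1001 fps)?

381218 frames

106 min = 6360 s.
Frames = 6360 × 60000/1001 = 381600000/1001 ≈ 381218.7812.
Complete frames: 381218.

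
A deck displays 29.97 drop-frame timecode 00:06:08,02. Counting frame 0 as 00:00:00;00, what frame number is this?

As if non-drop at 30 labels/s: (0 × 3600 + 6 × 60 + 8) × 30 + 2 = 11042.
Minute boundaries passed: 6; those not divisible by 10: 6 − 0 = 6; dropped labels = 2 × 6 = 12.
Actual frame index = 11042 − 12 = 11030.

11030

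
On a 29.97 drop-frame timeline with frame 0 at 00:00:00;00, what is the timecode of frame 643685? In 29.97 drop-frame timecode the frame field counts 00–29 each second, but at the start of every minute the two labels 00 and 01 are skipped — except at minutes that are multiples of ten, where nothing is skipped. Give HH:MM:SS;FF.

Each 10-minute DF block holds 10 × 60 × 30 − 9 × 2 = 17982 frames. 643685 ÷ 17982 → 35 full blocks, remainder 14315.
Within the partial block the first minute is 1800 frames and each further minute 1798, so 7 further minute boundaries passed. Total skipped labels = 18 × 35 + 2 × 7 = 644.
Non-drop label index = 643685 + 644 = 644329; at 30 labels/s that is 05:57:57:19, i.e. DF 05:57:57;19.

05:57:57;19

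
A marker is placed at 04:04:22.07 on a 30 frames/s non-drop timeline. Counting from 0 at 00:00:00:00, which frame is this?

439867

Total seconds to the label: (4 × 3600 + 4 × 60 + 22) = 14662.
Frame index = 14662 × 30 + 7 = 439867.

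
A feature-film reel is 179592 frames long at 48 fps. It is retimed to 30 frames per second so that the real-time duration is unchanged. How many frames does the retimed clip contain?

Target frames = source frames × (target rate / source rate) = 179592 × (30)/(48) = 179592 × 5/8 = 112245.

112245 frames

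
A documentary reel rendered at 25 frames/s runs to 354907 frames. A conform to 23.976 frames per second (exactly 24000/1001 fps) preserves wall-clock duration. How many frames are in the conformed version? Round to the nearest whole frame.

340370 frames

Frames at target rate = 354907 × (24000/1001) / (25) = 48672960/143 ≈ 340370.350.
Nearest whole frame: 340370.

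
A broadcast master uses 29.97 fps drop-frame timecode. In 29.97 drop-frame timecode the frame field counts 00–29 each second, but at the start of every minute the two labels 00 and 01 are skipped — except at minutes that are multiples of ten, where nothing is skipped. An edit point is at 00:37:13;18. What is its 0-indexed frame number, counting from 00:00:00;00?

66940

Complete 10-minute blocks: 3, each 17982 frames → 53946.
Remaining 7 whole minutes in the current block: 1800 + 6 × 1798 = 12588 frames.
Within the current minute: 13 × 30 + 18 − 2 = 406 (labels ;00/;01 skipped at this minute). Total = 53946 + 12588 + 406 = 66940.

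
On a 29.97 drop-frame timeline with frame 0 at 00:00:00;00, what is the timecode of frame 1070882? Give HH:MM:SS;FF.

Each 10-minute DF block holds 10 × 60 × 30 − 9 × 2 = 17982 frames. 1070882 ÷ 17982 → 59 full blocks, remainder 9944.
Within the partial block the first minute is 1800 frames and each further minute 1798, so 5 further minute boundaries passed. Total skipped labels = 18 × 59 + 2 × 5 = 1072.
Non-drop label index = 1070882 + 1072 = 1071954; at 30 labels/s that is 09:55:31:24, i.e. DF 09:55:31;24.

09:55:31;24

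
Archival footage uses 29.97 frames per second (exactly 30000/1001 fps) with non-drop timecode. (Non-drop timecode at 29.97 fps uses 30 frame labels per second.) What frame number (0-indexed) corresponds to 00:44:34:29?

Total seconds to the label: (0 × 3600 + 44 × 60 + 34) = 2674.
Frame index = 2674 × 30 + 29 = 80249.

80249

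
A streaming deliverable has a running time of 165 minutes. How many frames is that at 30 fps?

165 min = 9900 s.
Frames = 9900 × 30 = 297000.

297000 frames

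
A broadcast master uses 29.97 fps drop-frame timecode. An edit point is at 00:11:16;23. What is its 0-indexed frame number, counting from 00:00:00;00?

As if non-drop at 30 labels/s: (0 × 3600 + 11 × 60 + 16) × 30 + 23 = 20303.
Minute boundaries passed: 11; those not divisible by 10: 11 − 1 = 10; dropped labels = 2 × 10 = 20.
Actual frame index = 20303 − 20 = 20283.

20283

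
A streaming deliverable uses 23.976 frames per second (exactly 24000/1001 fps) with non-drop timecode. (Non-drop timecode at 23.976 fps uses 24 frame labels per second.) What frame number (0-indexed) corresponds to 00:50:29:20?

72716

Total seconds to the label: (0 × 3600 + 50 × 60 + 29) = 3029.
Frame index = 3029 × 24 + 20 = 72716.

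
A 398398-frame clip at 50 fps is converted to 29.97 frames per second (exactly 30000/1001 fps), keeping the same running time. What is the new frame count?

Target frames = source frames × (target rate / source rate) = 398398 × (30000/1001)/(50) = 398398 × 600/1001 = 238800.

238800 frames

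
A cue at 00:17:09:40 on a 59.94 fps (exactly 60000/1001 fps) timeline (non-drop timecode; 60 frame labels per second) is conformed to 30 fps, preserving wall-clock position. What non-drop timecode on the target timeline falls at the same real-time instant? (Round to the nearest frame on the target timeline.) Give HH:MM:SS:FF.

00:17:10:21

Source frame index: (0×3600 + 17×60 + 9) × 60 + 40 = 61780.
Real time: 61780 / (60000/1001) = 3092089/3000 s.
Target frame: (3092089/3000) × (30) = 3092089/100 ≈ 30920.890 → 30921.
At 30 labels/s: frame 30921 → 00:17:10:21.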